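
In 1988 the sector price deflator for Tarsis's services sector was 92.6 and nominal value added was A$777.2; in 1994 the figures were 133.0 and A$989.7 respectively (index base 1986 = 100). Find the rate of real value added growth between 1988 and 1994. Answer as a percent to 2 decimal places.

Deflate each year: 1988 → 777.2/0.926 = 839.31; 1994 → 989.7/1.330 = 744.14.
So real value added changed by 744.14/839.31 − 1 = -0.1134, i.e. -11.34%.

-11.34%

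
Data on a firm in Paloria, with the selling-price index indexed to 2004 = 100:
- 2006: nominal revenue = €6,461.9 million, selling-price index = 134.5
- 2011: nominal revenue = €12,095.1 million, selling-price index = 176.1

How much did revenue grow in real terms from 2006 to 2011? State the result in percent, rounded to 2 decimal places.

42.96%

Deflate each year: 2006 → 6461.9/1.345 = 4804.39; 2011 → 12095.1/1.761 = 6868.31.
So real revenue changed by 6868.31/4804.39 − 1 = 0.4296, i.e. 42.96%.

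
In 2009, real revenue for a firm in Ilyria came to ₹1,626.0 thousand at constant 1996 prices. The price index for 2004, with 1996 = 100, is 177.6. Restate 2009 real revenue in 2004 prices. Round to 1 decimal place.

Real revenue in 2004 prices = Real revenue in 1996 prices × (P_2004/P_1996) = 1626.0 × 1.776 = 2887.78.

₹2,887.8 thousand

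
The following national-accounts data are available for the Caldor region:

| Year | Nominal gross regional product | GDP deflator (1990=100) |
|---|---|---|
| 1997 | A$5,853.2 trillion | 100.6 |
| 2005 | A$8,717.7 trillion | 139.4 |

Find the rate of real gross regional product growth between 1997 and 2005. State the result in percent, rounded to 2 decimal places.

Deflate each year: 1997 → 5853.2/1.006 = 5818.29; 2005 → 8717.7/1.394 = 6253.73.
So real gross regional product changed by 6253.73/5818.29 − 1 = 0.0748, i.e. 7.48%.

7.48%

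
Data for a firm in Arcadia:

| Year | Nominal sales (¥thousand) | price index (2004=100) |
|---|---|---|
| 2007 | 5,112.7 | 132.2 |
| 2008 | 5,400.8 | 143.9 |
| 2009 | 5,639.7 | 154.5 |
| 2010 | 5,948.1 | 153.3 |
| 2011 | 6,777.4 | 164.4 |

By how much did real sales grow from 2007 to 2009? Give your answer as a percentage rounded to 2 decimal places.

-5.61%

Real sales 2007 = 5112.7/1.322 = 3867.40.
Real sales 2009 = 5639.7/1.545 = 3650.29.
Change = 3650.29/3867.40 − 1 = -0.0561.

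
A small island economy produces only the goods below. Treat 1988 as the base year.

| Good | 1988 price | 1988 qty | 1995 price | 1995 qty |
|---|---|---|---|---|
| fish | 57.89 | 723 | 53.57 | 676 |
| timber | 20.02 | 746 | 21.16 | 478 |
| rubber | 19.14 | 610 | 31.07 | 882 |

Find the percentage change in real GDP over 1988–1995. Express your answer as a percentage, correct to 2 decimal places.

Real GDP 1988 = Nominal GDP 1988 = 57.89·723 + 20.02·746 + 19.14·610 = 68464.79.
Real GDP 1995 (at 1988 prices) = 57.89·676 + 20.02·478 + 19.14·882 = 65584.68.
Real growth = 65584.68/68464.79 − 1 = -0.0421.

-4.21%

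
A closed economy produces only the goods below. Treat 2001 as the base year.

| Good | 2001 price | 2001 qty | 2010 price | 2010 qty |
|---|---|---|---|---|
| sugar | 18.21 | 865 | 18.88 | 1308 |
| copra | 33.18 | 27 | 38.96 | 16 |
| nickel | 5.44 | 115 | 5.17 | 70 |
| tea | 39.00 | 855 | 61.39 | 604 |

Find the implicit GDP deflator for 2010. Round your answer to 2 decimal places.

Nominal GDP 2010 = 18.88·1308 + 38.96·16 + 5.17·70 + 61.39·604 = 62759.86.
Real GDP 2010 (at 2001 prices) = 18.21·1308 + 33.18·16 + 5.44·70 + 39.00·604 = 48286.36.
Deflator = Nominal/Real × 100 = 62759.86/48286.36 × 100 = 129.974.

129.97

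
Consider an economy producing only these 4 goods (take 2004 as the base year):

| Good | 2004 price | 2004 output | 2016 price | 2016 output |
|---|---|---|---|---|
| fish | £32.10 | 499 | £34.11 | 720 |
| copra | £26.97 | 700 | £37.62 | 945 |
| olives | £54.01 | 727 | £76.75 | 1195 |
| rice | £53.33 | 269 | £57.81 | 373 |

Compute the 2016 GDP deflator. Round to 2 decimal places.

Nominal GDP 2016 = 34.11·720 + 37.62·945 + 76.75·1195 + 57.81·373 = 173389.48.
Real GDP 2016 (at 2004 prices) = 32.10·720 + 26.97·945 + 54.01·1195 + 53.33·373 = 133032.69.
Deflator = Nominal/Real × 100 = 173389.48/133032.69 × 100 = 130.336.

130.34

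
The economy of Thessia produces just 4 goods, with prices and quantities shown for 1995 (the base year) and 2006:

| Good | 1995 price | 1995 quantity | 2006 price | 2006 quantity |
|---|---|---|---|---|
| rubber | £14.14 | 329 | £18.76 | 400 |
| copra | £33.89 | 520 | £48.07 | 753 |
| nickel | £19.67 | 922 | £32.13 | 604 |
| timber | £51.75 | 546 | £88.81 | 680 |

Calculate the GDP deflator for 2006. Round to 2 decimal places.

Nominal GDP 2006 = 18.76·400 + 48.07·753 + 32.13·604 + 88.81·680 = 123498.03.
Real GDP 2006 (at 1995 prices) = 14.14·400 + 33.89·753 + 19.67·604 + 51.75·680 = 78245.85.
Deflator = Nominal/Real × 100 = 123498.03/78245.85 × 100 = 157.833.

157.83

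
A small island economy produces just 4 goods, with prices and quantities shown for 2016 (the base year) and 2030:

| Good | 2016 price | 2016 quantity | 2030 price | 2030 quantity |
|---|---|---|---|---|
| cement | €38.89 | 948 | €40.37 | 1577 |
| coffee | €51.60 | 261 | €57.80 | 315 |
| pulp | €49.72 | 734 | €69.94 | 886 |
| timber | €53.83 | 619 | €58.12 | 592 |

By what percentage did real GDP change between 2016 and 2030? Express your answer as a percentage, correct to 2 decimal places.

Real GDP 2016 = Nominal GDP 2016 = 38.89·948 + 51.60·261 + 49.72·734 + 53.83·619 = 120150.57.
Real GDP 2030 (at 2016 prices) = 38.89·1577 + 51.60·315 + 49.72·886 + 53.83·592 = 153502.81.
Real growth = 153502.81/120150.57 − 1 = 0.2776.

27.76%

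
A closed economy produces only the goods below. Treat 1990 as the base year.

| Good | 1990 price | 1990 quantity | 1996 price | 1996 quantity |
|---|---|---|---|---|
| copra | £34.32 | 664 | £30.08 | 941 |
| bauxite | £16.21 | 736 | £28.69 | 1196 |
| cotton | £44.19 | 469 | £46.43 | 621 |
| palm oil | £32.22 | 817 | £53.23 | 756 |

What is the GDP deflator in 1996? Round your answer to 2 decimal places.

Nominal GDP 1996 = 30.08·941 + 28.69·1196 + 46.43·621 + 53.23·756 = 131693.43.
Real GDP 1996 (at 1990 prices) = 34.32·941 + 16.21·1196 + 44.19·621 + 32.22·756 = 103482.59.
Deflator = Nominal/Real × 100 = 131693.43/103482.59 × 100 = 127.261.

127.26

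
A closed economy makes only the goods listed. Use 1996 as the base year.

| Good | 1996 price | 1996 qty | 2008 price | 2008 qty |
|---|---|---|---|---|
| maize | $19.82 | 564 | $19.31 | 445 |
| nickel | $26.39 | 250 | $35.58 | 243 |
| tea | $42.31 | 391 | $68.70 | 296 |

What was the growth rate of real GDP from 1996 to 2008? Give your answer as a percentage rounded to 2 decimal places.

Real GDP 1996 = Nominal GDP 1996 = 19.82·564 + 26.39·250 + 42.31·391 = 34319.19.
Real GDP 2008 (at 1996 prices) = 19.82·445 + 26.39·243 + 42.31·296 = 27756.43.
Real growth = 27756.43/34319.19 − 1 = -0.1912.

-19.12%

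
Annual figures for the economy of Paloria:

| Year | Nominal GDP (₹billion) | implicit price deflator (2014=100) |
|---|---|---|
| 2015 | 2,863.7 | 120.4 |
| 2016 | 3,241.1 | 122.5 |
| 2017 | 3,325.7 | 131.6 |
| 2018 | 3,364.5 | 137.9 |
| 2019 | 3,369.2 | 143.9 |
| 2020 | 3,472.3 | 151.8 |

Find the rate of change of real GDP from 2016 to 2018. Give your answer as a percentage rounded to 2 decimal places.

-7.79%

Real GDP 2016 = 3241.1/1.225 = 2645.80.
Real GDP 2018 = 3364.5/1.379 = 2439.81.
Change = 2439.81/2645.80 − 1 = -0.0779.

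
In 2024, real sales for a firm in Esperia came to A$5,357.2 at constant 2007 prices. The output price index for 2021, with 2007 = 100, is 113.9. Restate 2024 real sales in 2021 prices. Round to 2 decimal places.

A$6,101.85

Real sales in 2021 prices = Real sales in 2007 prices × (P_2021/P_2007) = 5357.2 × 1.139 = 6101.85.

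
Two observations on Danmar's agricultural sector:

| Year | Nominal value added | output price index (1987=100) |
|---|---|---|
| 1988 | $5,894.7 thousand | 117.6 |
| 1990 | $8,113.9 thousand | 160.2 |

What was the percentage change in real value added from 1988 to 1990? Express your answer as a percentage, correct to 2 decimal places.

Real value added 1988 = 5894.7 / 1.176 = 5012.50.
Real value added 1990 = 8113.9 / 1.602 = 5064.86.
Real growth = 5064.86 / 5012.50 − 1 = 0.0104.

1.04%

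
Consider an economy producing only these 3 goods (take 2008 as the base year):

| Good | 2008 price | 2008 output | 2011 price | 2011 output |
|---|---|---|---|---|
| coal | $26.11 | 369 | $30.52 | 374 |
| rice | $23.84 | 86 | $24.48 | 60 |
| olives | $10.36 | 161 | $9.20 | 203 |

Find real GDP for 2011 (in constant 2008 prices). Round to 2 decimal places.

$13298.62

Real GDP 2011 = Σ (p_2008 × q_2011) = 26.11·374 + 23.84·60 + 10.36·203 = 13298.62.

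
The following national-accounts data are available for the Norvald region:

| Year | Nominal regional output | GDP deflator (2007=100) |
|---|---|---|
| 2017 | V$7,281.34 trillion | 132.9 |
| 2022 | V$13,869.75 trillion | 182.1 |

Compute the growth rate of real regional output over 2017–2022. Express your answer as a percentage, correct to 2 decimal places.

Deflate each year: 2017 → 7281.34/1.329 = 5478.81; 2022 → 13869.75/1.821 = 7616.56.
So real regional output changed by 7616.56/5478.81 − 1 = 0.3902, i.e. 39.02%.

39.02%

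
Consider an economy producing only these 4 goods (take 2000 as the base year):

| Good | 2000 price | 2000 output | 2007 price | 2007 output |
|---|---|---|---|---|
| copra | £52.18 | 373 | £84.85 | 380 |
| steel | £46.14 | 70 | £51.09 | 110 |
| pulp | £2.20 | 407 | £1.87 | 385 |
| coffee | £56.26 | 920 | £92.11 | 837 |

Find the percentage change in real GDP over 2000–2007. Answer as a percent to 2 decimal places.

-3.33%

Real GDP 2000 = Nominal GDP 2000 = 52.18·373 + 46.14·70 + 2.20·407 + 56.26·920 = 75347.54.
Real GDP 2007 (at 2000 prices) = 52.18·380 + 46.14·110 + 2.20·385 + 56.26·837 = 72840.42.
Real growth = 72840.42/75347.54 − 1 = -0.0333.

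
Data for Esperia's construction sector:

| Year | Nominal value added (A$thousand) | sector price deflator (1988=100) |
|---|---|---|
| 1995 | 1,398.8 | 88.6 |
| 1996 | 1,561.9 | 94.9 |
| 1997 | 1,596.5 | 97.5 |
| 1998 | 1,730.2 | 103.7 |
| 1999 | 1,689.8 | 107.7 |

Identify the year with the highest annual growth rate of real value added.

1996

1996: real = 1561.9/0.949 = 1645.84; growth vs 1995 (1578.78) = 4.25%.
1997: real = 1596.5/0.975 = 1637.44; growth vs 1996 (1645.84) = -0.51%.
1998: real = 1730.2/1.037 = 1668.47; growth vs 1997 (1637.44) = 1.90%.
1999: real = 1689.8/1.077 = 1568.99; growth vs 1998 (1668.47) = -5.96%.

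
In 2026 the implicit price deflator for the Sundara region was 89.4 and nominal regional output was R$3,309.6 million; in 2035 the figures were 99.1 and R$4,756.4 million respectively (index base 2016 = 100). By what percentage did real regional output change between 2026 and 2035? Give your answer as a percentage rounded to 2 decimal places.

Deflate each year: 2026 → 3309.6/0.894 = 3702.01; 2035 → 4756.4/0.991 = 4799.60.
So real regional output changed by 4799.60/3702.01 − 1 = 0.2965, i.e. 29.65%.

29.65%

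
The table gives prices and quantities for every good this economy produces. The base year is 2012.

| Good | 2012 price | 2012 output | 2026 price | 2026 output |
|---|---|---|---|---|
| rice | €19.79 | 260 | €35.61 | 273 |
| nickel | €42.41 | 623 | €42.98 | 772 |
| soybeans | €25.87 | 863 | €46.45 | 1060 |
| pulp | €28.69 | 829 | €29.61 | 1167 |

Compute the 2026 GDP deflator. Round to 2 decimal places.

127.91

Nominal GDP 2026 = 35.61·273 + 42.98·772 + 46.45·1060 + 29.61·1167 = 126693.96.
Real GDP 2026 (at 2012 prices) = 19.79·273 + 42.41·772 + 25.87·1060 + 28.69·1167 = 99046.62.
Deflator = Nominal/Real × 100 = 126693.96/99046.62 × 100 = 127.913.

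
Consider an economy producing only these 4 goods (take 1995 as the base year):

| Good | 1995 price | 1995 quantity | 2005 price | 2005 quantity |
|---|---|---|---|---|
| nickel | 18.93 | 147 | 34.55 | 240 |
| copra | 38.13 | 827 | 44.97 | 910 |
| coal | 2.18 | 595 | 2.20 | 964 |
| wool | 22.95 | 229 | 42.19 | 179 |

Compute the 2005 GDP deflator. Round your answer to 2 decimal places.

129.56

Nominal GDP 2005 = 34.55·240 + 44.97·910 + 2.20·964 + 42.19·179 = 58887.51.
Real GDP 2005 (at 1995 prices) = 18.93·240 + 38.13·910 + 2.18·964 + 22.95·179 = 45451.07.
Deflator = Nominal/Real × 100 = 58887.51/45451.07 × 100 = 129.562.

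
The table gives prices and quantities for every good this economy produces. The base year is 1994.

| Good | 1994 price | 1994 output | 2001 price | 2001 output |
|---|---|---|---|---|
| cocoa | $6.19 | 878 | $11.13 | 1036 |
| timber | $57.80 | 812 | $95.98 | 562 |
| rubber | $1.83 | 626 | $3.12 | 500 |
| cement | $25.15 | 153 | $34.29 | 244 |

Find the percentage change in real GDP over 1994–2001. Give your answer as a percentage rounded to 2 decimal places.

Real GDP 1994 = Nominal GDP 1994 = 6.19·878 + 57.80·812 + 1.83·626 + 25.15·153 = 57361.95.
Real GDP 2001 (at 1994 prices) = 6.19·1036 + 57.80·562 + 1.83·500 + 25.15·244 = 45948.04.
Real growth = 45948.04/57361.95 − 1 = -0.1990.

-19.90%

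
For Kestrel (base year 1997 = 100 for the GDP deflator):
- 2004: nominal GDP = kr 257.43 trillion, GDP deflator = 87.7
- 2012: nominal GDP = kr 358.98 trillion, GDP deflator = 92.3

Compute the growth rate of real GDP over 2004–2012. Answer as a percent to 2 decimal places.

32.50%

Real GDP 2004 = 257.43 / 0.877 = 293.53.
Real GDP 2012 = 358.98 / 0.923 = 388.93.
Real growth = 388.93 / 293.53 − 1 = 0.3250.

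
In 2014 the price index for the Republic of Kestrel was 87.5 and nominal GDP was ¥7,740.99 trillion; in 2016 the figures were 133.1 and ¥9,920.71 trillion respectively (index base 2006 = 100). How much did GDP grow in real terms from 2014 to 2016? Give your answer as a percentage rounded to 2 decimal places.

-15.75%

Deflate each year: 2014 → 7740.99/0.875 = 8846.85; 2016 → 9920.71/1.331 = 7453.58.
So real GDP changed by 7453.58/8846.85 − 1 = -0.1575, i.e. -15.75%.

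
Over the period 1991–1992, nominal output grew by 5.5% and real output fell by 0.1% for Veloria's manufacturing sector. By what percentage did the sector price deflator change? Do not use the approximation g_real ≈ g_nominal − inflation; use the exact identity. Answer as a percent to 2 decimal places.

5.61%

(1 + g_nom) = (1 + g_real)(1 + π), so π = 1.0550 / 0.9990 − 1 = 0.05606.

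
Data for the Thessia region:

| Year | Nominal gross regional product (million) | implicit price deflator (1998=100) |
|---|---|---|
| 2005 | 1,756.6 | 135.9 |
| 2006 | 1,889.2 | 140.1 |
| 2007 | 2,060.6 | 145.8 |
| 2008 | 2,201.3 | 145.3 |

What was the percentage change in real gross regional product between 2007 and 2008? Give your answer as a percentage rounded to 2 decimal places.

7.20%

Real gross regional product 2007 = 2060.6/1.458 = 1413.31.
Real gross regional product 2008 = 2201.3/1.453 = 1515.00.
Change = 1515.00/1413.31 − 1 = 0.0720.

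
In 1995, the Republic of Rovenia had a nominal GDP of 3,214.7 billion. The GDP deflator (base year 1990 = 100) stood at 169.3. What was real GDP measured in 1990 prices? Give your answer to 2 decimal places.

1,898.82 billion

Real GDP = Nominal / (GDP deflator/100) = 3214.7 / 1.693 = 1898.82.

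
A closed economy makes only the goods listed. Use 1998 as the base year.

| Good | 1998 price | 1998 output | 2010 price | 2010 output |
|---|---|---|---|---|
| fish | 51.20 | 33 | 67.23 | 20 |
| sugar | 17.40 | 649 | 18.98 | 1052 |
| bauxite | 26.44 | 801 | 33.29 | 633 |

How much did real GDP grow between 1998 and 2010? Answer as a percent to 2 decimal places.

5.58%

Real GDP 1998 = Nominal GDP 1998 = 51.20·33 + 17.40·649 + 26.44·801 = 34160.64.
Real GDP 2010 (at 1998 prices) = 51.20·20 + 17.40·1052 + 26.44·633 = 36065.32.
Real growth = 36065.32/34160.64 − 1 = 0.0558.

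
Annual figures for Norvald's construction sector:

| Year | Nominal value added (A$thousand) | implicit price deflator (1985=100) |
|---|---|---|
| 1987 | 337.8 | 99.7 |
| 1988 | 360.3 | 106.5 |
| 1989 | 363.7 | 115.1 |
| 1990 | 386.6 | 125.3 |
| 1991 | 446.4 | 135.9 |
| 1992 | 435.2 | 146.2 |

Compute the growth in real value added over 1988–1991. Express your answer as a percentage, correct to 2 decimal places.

-2.91%

Real value added 1988 = 360.3/1.065 = 338.31.
Real value added 1991 = 446.4/1.359 = 328.48.
Change = 328.48/338.31 − 1 = -0.0291.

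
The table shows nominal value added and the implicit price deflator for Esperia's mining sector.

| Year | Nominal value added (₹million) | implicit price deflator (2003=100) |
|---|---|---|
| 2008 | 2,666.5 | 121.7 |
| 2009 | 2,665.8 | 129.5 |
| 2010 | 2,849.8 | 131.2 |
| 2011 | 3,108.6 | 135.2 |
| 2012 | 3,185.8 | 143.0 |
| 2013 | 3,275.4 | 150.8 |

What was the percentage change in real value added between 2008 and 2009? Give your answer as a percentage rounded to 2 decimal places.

-6.05%

Real value added 2008 = 2666.5/1.217 = 2191.04.
Real value added 2009 = 2665.8/1.295 = 2058.53.
Change = 2058.53/2191.04 − 1 = -0.0605.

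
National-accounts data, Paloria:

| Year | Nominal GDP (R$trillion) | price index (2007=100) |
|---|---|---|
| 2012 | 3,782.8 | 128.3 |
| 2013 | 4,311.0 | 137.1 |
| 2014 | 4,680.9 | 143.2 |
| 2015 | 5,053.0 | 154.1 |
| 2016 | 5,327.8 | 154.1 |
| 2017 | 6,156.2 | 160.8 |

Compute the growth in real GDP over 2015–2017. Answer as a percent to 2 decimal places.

16.76%

Real GDP 2015 = 5053.0/1.541 = 3279.04.
Real GDP 2017 = 6156.2/1.608 = 3828.48.
Change = 3828.48/3279.04 − 1 = 0.1676.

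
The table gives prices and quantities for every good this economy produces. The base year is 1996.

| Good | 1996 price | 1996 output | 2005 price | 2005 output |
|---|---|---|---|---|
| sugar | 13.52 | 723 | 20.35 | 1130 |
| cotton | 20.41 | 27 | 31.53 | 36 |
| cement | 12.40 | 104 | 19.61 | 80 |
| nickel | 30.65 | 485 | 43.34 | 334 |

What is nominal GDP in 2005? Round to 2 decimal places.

40174.94

Nominal GDP 2005 = Σ (p_2005 × q_2005) = 20.35·1130 + 31.53·36 + 19.61·80 + 43.34·334 = 40174.94.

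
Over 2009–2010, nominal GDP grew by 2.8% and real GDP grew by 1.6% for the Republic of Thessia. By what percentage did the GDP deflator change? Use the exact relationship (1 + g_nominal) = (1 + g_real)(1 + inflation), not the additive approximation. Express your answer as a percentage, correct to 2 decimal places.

(1 + g_nom) = (1 + g_real)(1 + π), so π = 1.0280 / 1.0160 − 1 = 0.01181.

1.18%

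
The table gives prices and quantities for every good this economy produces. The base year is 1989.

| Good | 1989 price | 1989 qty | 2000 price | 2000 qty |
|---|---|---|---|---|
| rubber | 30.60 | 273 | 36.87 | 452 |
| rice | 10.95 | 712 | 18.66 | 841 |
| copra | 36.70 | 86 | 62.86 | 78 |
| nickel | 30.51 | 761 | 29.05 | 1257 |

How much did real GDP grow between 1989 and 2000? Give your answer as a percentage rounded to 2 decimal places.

51.10%

Real GDP 1989 = Nominal GDP 1989 = 30.60·273 + 10.95·712 + 36.70·86 + 30.51·761 = 42524.51.
Real GDP 2000 (at 1989 prices) = 30.60·452 + 10.95·841 + 36.70·78 + 30.51·1257 = 64253.82.
Real growth = 64253.82/42524.51 − 1 = 0.5110.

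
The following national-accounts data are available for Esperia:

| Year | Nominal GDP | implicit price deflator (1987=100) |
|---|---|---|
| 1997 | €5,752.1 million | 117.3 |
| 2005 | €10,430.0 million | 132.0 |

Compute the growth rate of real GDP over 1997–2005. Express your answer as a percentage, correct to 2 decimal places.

61.13%

Deflate each year: 1997 → 5752.1/1.173 = 4903.75; 2005 → 10430.0/1.320 = 7901.52.
So real GDP changed by 7901.52/4903.75 − 1 = 0.6113, i.e. 61.13%.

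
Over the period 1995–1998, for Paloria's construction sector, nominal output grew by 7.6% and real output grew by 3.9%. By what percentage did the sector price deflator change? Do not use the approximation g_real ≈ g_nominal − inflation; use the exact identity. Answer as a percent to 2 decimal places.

3.56%

(1 + g_nom) = (1 + g_real)(1 + π), so π = 1.0760 / 1.0390 − 1 = 0.03561.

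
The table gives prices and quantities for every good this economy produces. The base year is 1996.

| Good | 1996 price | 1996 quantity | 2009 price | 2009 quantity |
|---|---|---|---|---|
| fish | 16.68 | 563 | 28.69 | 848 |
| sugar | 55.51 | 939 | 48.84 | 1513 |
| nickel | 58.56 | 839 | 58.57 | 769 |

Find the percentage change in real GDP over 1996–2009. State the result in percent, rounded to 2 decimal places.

Real GDP 1996 = Nominal GDP 1996 = 16.68·563 + 55.51·939 + 58.56·839 = 110646.57.
Real GDP 2009 (at 1996 prices) = 16.68·848 + 55.51·1513 + 58.56·769 = 143163.91.
Real growth = 143163.91/110646.57 − 1 = 0.2939.

29.39%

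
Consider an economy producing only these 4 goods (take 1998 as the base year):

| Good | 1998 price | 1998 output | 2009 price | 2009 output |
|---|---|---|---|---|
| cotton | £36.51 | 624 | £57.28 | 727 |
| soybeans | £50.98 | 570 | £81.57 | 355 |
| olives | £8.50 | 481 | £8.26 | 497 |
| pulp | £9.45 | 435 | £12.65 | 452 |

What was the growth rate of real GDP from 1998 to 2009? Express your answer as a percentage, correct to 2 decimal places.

-11.50%

Real GDP 1998 = Nominal GDP 1998 = 36.51·624 + 50.98·570 + 8.50·481 + 9.45·435 = 60040.09.
Real GDP 2009 (at 1998 prices) = 36.51·727 + 50.98·355 + 8.50·497 + 9.45·452 = 53136.57.
Real growth = 53136.57/60040.09 − 1 = -0.1150.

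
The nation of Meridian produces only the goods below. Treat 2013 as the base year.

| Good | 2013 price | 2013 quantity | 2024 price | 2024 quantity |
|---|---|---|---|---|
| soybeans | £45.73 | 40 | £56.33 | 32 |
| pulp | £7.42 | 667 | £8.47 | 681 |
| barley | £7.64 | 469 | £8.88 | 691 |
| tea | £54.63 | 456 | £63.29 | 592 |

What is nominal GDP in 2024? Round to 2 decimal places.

£51174.39

Nominal GDP 2024 = Σ (p_2024 × q_2024) = 56.33·32 + 8.47·681 + 8.88·691 + 63.29·592 = 51174.39.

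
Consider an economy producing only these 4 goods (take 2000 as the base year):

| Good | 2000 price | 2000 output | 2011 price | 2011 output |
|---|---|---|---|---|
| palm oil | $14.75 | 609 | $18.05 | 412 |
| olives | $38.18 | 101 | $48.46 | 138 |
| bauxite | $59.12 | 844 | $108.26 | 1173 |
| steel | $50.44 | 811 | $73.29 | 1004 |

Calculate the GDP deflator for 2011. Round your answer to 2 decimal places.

163.47

Nominal GDP 2011 = 18.05·412 + 48.46·138 + 108.26·1173 + 73.29·1004 = 214696.22.
Real GDP 2011 (at 2000 prices) = 14.75·412 + 38.18·138 + 59.12·1173 + 50.44·1004 = 131335.36.
Deflator = Nominal/Real × 100 = 214696.22/131335.36 × 100 = 163.472.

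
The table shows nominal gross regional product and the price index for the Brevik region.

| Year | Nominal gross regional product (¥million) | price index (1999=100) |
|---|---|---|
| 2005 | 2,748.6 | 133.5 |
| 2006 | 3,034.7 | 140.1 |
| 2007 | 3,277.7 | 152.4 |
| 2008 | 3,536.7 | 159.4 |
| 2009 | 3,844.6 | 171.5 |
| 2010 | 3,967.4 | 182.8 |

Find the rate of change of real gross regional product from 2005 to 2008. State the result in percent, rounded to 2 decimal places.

Real gross regional product 2005 = 2748.6/1.335 = 2058.88.
Real gross regional product 2008 = 3536.7/1.594 = 2218.76.
Change = 2218.76/2058.88 − 1 = 0.0777.

7.77%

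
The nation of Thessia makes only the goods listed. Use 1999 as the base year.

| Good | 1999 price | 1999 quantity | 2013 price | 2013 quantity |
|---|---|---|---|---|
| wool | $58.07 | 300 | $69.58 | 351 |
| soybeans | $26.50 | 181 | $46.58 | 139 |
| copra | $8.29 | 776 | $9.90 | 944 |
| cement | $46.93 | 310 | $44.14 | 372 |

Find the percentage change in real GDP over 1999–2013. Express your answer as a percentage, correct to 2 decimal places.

14.24%

Real GDP 1999 = Nominal GDP 1999 = 58.07·300 + 26.50·181 + 8.29·776 + 46.93·310 = 43198.84.
Real GDP 2013 (at 1999 prices) = 58.07·351 + 26.50·139 + 8.29·944 + 46.93·372 = 49349.79.
Real growth = 49349.79/43198.84 − 1 = 0.1424.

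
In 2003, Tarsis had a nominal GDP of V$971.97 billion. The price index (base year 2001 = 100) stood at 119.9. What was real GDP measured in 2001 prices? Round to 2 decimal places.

V$810.65 billion

Real GDP = Nominal / (price index/100) = 971.97 / 1.199 = 810.65.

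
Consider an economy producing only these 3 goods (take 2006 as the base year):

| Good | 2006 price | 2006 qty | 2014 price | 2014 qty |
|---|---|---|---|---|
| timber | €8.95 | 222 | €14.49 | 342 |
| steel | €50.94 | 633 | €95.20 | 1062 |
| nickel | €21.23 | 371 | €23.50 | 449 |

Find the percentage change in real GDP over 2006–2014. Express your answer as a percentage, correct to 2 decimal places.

Real GDP 2006 = Nominal GDP 2006 = 8.95·222 + 50.94·633 + 21.23·371 = 42108.25.
Real GDP 2014 (at 2006 prices) = 8.95·342 + 50.94·1062 + 21.23·449 = 66691.45.
Real growth = 66691.45/42108.25 − 1 = 0.5838.

58.38%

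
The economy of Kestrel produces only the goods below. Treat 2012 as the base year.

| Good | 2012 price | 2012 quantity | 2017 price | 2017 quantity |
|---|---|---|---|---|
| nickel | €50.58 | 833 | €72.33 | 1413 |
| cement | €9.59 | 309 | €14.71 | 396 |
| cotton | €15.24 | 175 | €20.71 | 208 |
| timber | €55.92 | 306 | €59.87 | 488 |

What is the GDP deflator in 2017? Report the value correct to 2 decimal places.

133.89

Nominal GDP 2017 = 72.33·1413 + 14.71·396 + 20.71·208 + 59.87·488 = 141551.69.
Real GDP 2017 (at 2012 prices) = 50.58·1413 + 9.59·396 + 15.24·208 + 55.92·488 = 105726.06.
Deflator = Nominal/Real × 100 = 141551.69/105726.06 × 100 = 133.885.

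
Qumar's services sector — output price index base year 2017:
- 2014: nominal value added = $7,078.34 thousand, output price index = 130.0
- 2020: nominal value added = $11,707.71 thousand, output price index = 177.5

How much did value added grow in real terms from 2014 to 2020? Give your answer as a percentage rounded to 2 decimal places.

21.14%

Real value added 2014 = 7078.34 / 1.300 = 5444.88.
Real value added 2020 = 11707.71 / 1.775 = 6595.89.
Real growth = 6595.89 / 5444.88 − 1 = 0.2114.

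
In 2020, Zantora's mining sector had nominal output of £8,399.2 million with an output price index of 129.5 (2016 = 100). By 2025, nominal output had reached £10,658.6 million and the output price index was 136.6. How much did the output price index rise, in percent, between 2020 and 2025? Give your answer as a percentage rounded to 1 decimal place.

5.5%

Price-level change = 136.6 / 129.5 − 1 = 0.0548.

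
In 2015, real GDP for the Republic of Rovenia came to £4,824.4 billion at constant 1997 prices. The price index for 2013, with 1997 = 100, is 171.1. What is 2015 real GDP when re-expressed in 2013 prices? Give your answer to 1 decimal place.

£8,254.5 billion

Real GDP in 2013 prices = Real GDP in 1997 prices × (P_2013/P_1997) = 4824.4 × 1.711 = 8254.55.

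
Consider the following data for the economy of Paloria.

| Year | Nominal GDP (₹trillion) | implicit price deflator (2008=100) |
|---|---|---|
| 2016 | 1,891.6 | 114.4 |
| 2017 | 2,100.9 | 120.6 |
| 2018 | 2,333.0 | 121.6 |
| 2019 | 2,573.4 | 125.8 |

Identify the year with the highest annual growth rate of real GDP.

2017: real = 2100.9/1.206 = 1742.04; growth vs 2016 (1653.50) = 5.35%.
2018: real = 2333.0/1.216 = 1918.59; growth vs 2017 (1742.04) = 10.13%.
2019: real = 2573.4/1.258 = 2045.63; growth vs 2018 (1918.59) = 6.62%.

2018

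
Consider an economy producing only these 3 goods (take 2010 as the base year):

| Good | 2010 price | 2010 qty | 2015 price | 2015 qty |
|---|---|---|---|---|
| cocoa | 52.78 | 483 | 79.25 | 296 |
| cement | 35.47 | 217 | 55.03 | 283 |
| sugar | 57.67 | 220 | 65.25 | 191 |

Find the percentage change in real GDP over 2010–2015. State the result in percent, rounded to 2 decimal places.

Real GDP 2010 = Nominal GDP 2010 = 52.78·483 + 35.47·217 + 57.67·220 = 45877.13.
Real GDP 2015 (at 2010 prices) = 52.78·296 + 35.47·283 + 57.67·191 = 36675.86.
Real growth = 36675.86/45877.13 − 1 = -0.2006.

-20.06%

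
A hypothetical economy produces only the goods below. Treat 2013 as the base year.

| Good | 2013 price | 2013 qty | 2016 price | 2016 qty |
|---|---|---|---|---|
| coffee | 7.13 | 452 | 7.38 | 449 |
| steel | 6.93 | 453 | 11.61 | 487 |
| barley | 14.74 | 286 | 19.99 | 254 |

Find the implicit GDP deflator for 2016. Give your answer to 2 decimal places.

136.09

Nominal GDP 2016 = 7.38·449 + 11.61·487 + 19.99·254 = 14045.15.
Real GDP 2016 (at 2013 prices) = 7.13·449 + 6.93·487 + 14.74·254 = 10320.24.
Deflator = Nominal/Real × 100 = 14045.15/10320.24 × 100 = 136.093.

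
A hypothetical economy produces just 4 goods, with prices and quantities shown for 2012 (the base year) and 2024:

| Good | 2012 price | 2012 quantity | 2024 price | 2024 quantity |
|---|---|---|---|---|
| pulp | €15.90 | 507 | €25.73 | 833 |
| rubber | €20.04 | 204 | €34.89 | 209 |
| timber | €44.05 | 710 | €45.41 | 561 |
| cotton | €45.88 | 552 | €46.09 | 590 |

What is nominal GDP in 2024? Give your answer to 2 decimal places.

€81393.21

Nominal GDP 2024 = Σ (p_2024 × q_2024) = 25.73·833 + 34.89·209 + 45.41·561 + 46.09·590 = 81393.21.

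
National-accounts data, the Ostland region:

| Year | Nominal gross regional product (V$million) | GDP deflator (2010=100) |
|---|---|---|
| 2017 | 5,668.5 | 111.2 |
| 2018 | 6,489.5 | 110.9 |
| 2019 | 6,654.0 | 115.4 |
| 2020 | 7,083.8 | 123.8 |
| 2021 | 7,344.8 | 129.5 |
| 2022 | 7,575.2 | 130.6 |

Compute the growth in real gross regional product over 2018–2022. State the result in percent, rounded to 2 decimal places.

Real gross regional product 2018 = 6489.5/1.109 = 5851.67.
Real gross regional product 2022 = 7575.2/1.306 = 5800.31.
Change = 5800.31/5851.67 − 1 = -0.0088.

-0.88%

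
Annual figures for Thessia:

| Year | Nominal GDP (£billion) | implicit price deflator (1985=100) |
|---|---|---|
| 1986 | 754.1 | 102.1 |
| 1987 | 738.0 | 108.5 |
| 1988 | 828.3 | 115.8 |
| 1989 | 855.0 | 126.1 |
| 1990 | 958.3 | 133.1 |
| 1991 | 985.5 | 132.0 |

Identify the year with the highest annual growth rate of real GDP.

1990

1987: real = 738.0/1.085 = 680.18; growth vs 1986 (738.59) = -7.91%.
1988: real = 828.3/1.158 = 715.28; growth vs 1987 (680.18) = 5.16%.
1989: real = 855.0/1.261 = 678.03; growth vs 1988 (715.28) = -5.21%.
1990: real = 958.3/1.331 = 719.98; growth vs 1989 (678.03) = 6.19%.
1991: real = 985.5/1.320 = 746.59; growth vs 1990 (719.98) = 3.70%.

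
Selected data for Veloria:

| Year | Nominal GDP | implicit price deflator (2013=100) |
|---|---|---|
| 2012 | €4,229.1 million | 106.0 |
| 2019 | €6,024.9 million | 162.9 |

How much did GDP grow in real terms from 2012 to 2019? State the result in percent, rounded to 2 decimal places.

Deflate each year: 2012 → 4229.1/1.060 = 3989.72; 2019 → 6024.9/1.629 = 3698.53.
So real GDP changed by 3698.53/3989.72 − 1 = -0.0730, i.e. -7.30%.

-7.30%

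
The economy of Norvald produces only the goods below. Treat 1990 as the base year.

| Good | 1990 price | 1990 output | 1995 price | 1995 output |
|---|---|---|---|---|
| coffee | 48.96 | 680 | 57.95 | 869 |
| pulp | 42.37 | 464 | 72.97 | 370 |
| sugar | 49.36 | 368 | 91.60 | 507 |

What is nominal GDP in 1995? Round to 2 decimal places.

Nominal GDP 1995 = Σ (p_1995 × q_1995) = 57.95·869 + 72.97·370 + 91.60·507 = 123798.65.

123798.65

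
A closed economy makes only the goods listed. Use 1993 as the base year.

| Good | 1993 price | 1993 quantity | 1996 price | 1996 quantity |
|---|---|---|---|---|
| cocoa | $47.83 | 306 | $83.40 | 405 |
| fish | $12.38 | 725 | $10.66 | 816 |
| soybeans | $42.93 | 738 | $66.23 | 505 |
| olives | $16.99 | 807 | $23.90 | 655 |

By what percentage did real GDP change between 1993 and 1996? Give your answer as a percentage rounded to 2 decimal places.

Real GDP 1993 = Nominal GDP 1993 = 47.83·306 + 12.38·725 + 42.93·738 + 16.99·807 = 69004.75.
Real GDP 1996 (at 1993 prices) = 47.83·405 + 12.38·816 + 42.93·505 + 16.99·655 = 62281.33.
Real growth = 62281.33/69004.75 − 1 = -0.0974.

-9.74%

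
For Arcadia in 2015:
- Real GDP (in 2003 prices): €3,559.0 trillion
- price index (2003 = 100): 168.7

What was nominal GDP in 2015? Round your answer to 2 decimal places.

€6,004.03 trillion

Nominal GDP = Real × (price index/100) = 3559.0 × 1.687 = 6004.03.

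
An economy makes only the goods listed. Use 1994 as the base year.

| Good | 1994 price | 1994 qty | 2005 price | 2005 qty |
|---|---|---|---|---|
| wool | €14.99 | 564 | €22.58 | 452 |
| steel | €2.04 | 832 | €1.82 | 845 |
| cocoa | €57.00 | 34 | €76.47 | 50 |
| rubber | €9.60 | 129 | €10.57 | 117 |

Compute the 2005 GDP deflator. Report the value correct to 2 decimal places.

134.73

Nominal GDP 2005 = 22.58·452 + 1.82·845 + 76.47·50 + 10.57·117 = 16804.25.
Real GDP 2005 (at 1994 prices) = 14.99·452 + 2.04·845 + 57.00·50 + 9.60·117 = 12472.48.
Deflator = Nominal/Real × 100 = 16804.25/12472.48 × 100 = 134.731.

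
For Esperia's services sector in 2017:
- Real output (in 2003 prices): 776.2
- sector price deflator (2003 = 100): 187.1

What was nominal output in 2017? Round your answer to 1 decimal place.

1,452.3

Nominal output = Real × (sector price deflator/100) = 776.2 × 1.871 = 1452.27.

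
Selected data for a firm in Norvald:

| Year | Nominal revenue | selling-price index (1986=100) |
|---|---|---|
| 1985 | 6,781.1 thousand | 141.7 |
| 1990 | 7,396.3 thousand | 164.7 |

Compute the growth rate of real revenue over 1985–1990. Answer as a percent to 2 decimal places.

-6.16%

Deflate each year: 1985 → 6781.1/1.417 = 4785.53; 1990 → 7396.3/1.647 = 4490.77.
So real revenue changed by 4490.77/4785.53 − 1 = -0.0616, i.e. -6.16%.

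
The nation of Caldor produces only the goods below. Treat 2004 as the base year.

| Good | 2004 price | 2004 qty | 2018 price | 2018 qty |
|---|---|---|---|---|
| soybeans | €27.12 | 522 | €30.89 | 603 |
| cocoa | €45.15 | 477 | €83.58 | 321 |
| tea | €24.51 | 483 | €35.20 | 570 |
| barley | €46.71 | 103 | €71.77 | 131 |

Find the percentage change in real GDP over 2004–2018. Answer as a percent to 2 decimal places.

Real GDP 2004 = Nominal GDP 2004 = 27.12·522 + 45.15·477 + 24.51·483 + 46.71·103 = 52342.65.
Real GDP 2018 (at 2004 prices) = 27.12·603 + 45.15·321 + 24.51·570 + 46.71·131 = 50936.22.
Real growth = 50936.22/52342.65 − 1 = -0.0269.

-2.69%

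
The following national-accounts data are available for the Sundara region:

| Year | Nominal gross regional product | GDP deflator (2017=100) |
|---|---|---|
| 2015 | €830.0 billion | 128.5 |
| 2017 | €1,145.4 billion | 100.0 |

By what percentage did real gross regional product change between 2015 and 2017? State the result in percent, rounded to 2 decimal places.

Deflate each year: 2015 → 830.0/1.285 = 645.91; 2017 → 1145.4/1.000 = 1145.40.
So real gross regional product changed by 1145.40/645.91 − 1 = 0.7733, i.e. 77.33%.

77.33%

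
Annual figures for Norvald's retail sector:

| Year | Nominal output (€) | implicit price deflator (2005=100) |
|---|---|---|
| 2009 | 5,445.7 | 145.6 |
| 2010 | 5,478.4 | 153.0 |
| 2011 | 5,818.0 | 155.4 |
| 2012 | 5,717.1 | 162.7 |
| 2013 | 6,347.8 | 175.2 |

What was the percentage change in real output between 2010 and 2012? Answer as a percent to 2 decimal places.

Real output 2010 = 5478.4/1.530 = 3580.65.
Real output 2012 = 5717.1/1.627 = 3513.89.
Change = 3513.89/3580.65 − 1 = -0.0186.

-1.86%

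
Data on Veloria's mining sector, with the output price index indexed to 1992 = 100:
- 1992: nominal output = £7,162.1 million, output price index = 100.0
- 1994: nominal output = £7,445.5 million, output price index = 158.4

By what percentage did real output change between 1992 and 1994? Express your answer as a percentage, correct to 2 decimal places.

Deflate each year: 1992 → 7162.1/1.000 = 7162.10; 1994 → 7445.5/1.584 = 4700.44.
So real output changed by 4700.44/7162.10 − 1 = -0.3437, i.e. -34.37%.

-34.37%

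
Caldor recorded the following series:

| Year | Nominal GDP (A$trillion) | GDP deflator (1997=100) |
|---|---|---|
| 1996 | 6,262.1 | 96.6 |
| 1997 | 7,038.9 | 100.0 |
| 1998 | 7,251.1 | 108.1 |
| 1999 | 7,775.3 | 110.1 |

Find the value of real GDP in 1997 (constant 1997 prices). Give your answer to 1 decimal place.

A$7,038.9 trillion

Real GDP 1997 = 7038.9 / 1.000 = 7038.90.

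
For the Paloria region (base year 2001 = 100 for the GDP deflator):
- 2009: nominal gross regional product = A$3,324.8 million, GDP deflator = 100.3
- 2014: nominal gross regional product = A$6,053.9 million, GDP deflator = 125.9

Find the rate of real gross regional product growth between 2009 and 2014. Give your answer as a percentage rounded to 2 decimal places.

45.06%

Real gross regional product 2009 = 3324.8 / 1.003 = 3314.86.
Real gross regional product 2014 = 6053.9 / 1.259 = 4808.50.
Real growth = 4808.50 / 3314.86 − 1 = 0.4506.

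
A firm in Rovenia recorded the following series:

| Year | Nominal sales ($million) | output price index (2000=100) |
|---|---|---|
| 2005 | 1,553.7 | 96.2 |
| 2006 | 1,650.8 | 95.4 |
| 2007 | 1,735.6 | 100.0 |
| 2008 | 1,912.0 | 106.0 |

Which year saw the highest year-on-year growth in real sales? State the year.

2006

2006: real = 1650.8/0.954 = 1730.40; growth vs 2005 (1615.07) = 7.14%.
2007: real = 1735.6/1.000 = 1735.60; growth vs 2006 (1730.40) = 0.30%.
2008: real = 1912.0/1.060 = 1803.77; growth vs 2007 (1735.60) = 3.93%.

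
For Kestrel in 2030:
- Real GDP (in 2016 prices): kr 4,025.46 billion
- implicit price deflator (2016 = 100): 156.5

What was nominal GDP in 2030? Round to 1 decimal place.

kr 6,299.8 billion

Nominal GDP = Real × (implicit price deflator/100) = 4025.46 × 1.565 = 6299.84.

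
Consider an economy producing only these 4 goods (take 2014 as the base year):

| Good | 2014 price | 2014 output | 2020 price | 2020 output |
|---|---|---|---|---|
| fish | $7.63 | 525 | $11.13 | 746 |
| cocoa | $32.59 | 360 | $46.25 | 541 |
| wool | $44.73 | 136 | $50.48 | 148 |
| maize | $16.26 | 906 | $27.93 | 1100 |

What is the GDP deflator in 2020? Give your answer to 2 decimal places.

Nominal GDP 2020 = 11.13·746 + 46.25·541 + 50.48·148 + 27.93·1100 = 71518.27.
Real GDP 2020 (at 2014 prices) = 7.63·746 + 32.59·541 + 44.73·148 + 16.26·1100 = 47829.21.
Deflator = Nominal/Real × 100 = 71518.27/47829.21 × 100 = 149.528.

149.53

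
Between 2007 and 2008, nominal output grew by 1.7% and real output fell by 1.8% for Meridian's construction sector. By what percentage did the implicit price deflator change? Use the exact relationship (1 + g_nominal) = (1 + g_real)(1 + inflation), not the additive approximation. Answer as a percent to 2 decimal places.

3.56%

(1 + g_nom) = (1 + g_real)(1 + π), so π = 1.0170 / 0.9820 − 1 = 0.03564.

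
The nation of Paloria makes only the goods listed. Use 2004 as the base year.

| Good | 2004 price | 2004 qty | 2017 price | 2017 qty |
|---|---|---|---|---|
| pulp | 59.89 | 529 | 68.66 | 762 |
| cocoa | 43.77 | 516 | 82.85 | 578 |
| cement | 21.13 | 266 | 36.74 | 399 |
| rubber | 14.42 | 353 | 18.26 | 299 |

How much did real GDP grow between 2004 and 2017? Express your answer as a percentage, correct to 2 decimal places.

28.78%

Real GDP 2004 = Nominal GDP 2004 = 59.89·529 + 43.77·516 + 21.13·266 + 14.42·353 = 64977.97.
Real GDP 2017 (at 2004 prices) = 59.89·762 + 43.77·578 + 21.13·399 + 14.42·299 = 83677.69.
Real growth = 83677.69/64977.97 − 1 = 0.2878.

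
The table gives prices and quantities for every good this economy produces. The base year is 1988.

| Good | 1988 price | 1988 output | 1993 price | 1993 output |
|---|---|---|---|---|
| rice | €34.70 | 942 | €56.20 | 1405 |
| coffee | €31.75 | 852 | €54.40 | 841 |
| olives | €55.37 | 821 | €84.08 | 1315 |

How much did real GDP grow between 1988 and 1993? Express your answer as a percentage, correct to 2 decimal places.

40.94%

Real GDP 1988 = Nominal GDP 1988 = 34.70·942 + 31.75·852 + 55.37·821 = 105197.17.
Real GDP 1993 (at 1988 prices) = 34.70·1405 + 31.75·841 + 55.37·1315 = 148266.80.
Real growth = 148266.80/105197.17 − 1 = 0.4094.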